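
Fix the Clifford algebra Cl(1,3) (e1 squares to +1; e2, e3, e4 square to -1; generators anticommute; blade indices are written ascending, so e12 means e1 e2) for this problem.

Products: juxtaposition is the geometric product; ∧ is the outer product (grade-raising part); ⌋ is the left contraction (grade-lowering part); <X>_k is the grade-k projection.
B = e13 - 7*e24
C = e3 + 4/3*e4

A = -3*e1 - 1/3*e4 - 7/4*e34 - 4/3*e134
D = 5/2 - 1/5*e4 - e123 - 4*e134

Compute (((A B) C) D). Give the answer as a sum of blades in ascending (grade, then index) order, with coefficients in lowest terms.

step 1: 7/3*e2 - 3*e3 - 4/3*e4 - 7/4*e14 - 49/4*e23 - 28/3*e123 + 21*e124 - 1/3*e134
step 2: 43/9 + 7/3*e1 + 49/4*e2 - 56/3*e12 + 4/9*e13 - 1/3*e14 + 7/3*e23 + 28/9*e24 - 8/3*e34 + 7/4*e134 - 49/3*e234 - 301/9*e1234
step 3: 341/18 - 77/30*e1 + 59569/360*e2 + 84/5*e3 + 1382/45*e4 + 56/3*e12 - 971/90*e13 + 451/30*e14 + 7/30*e23 + 161/45*e24 - 16*e34 - 1076/45*e123 + 236/15*e124 - 4217/360*e134 - 1163/10*e234 - 623/18*e1234
Answer: 341/18 - 77/30*e1 + 59569/360*e2 + 84/5*e3 + 1382/45*e4 + 56/3*e12 - 971/90*e13 + 451/30*e14 + 7/30*e23 + 161/45*e24 - 16*e34 - 1076/45*e123 + 236/15*e124 - 4217/360*e134 - 1163/10*e234 - 623/18*e1234


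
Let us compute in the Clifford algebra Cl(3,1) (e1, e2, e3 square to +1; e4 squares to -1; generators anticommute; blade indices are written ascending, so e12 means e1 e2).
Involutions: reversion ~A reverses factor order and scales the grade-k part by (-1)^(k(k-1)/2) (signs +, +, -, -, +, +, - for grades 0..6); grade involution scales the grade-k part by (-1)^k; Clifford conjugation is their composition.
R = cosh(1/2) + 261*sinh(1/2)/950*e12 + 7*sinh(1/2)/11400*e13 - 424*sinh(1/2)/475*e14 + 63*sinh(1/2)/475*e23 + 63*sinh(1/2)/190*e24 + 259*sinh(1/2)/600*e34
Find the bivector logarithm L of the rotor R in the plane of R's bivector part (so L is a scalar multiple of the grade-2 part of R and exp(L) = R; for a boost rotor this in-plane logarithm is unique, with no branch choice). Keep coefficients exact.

The scalar part of R is cosh(1/2), which determines |rapidity| via cosh; the sign lives in the bivector part, and pairing them (bivector part over sinh of the rapidity = the plane) gives the unique in-plane L = rapidity * plane.
Concretely: cosh(rapidity) = cosh(1/2) gives rapidity = ±1/2, and since rapidity/sinh(rapidity) is even the sign is immaterial: L = (rapidity/sinh(rapidity)) * <R>_2 = (1/(2*sinh(1/2))) * <R>_2.
Answer: 261/1900*e12 + 7/22800*e13 - 212/475*e14 + 63/950*e23 + 63/380*e24 + 259/1200*e34


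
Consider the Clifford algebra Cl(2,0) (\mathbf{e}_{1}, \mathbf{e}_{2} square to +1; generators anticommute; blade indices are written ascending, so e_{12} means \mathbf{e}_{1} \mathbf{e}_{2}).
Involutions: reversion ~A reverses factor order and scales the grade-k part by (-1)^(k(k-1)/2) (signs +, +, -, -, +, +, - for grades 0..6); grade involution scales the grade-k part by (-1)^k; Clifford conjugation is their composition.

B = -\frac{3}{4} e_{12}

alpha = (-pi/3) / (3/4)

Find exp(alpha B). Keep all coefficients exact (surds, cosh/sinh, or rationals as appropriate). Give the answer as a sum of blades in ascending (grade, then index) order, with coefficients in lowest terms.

B^2 = (-\frac{3}{4})^2*(e_{12})^2 = \frac{9}{16}*(-1) = -\frac{9}{16} (a basis 2-blade squares to minus the product of its generators' squares).
B^2 = -\frac{9}{16} — the negative square puts this in the circular regime; l = \frac{3}{4}, alpha*l = - \frac{\pi}{3}, so exp(alpha B) = cos(- \frac{\pi}{3}) + (sin(- \frac{\pi}{3})/(\frac{3}{4}))*B = \frac{1}{2} + (- \frac{2 \sqrt{3}}{3})*B.
Answer: \frac{1}{2} + \frac{\sqrt{3}}{2} e_{12}


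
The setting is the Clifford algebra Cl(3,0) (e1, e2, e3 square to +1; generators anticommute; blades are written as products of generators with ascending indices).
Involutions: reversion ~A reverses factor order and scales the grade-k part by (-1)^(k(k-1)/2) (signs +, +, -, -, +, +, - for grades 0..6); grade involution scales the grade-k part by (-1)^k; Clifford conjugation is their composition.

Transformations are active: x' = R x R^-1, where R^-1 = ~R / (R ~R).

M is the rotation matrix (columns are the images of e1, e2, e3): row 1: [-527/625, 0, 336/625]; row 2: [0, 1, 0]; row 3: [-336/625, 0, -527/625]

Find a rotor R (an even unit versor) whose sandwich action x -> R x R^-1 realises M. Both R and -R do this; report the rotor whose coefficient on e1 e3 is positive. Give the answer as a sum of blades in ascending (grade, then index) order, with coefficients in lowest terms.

Method: write R = a + b12*e1 e2 + b13*e1 e3 + b23*e2 e3 with a^2 + b12^2 + b13^2 + b23^2 = 1 (so R^-1 = ~R). Expanding the columns R e_j ~R gives tr M = 4a^2 - 1 and, from the antisymmetric part, M21 - M12 = -4a*b12, M13 - M31 = 4a*b13, M32 - M23 = -4a*b23.
Here tr M = -429/625, so a^2 = (1 + tr M)/4 = 49/625 and a = ±7/25. Taking a = 7/25: M21 - M12 = 0, M13 - M31 = 672/625, M32 - M23 = 0, giving b12 = 0, b13 = 24/25, b23 = 0, i.e. R = 7/25 + 24/25*e1 e3.
Its e1 e3 coefficient is already positive.
Answer: 7/25 + 24/25*e1 e3. Recall the cover is two-to-one: with M of trace -429/625, both preimages act alike, and the stated e1 e3 sign chooses the sheet.


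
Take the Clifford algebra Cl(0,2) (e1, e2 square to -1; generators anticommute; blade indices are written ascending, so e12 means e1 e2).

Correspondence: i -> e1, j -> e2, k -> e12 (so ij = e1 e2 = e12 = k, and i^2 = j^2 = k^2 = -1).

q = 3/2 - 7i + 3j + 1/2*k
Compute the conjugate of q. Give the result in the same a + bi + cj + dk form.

In blades: q = 3/2 - 7*e1 + 3*e2 + 1/2*e12.
Conjugation here is Clifford conjugation: the scalar is fixed and the grade-1 and grade-2 blades all flip sign, giving 3/2 + 7*e1 - 3*e2 - 1/2*e12; translating back:
Answer: 3/2 + 7i - 3j - 1/2*k


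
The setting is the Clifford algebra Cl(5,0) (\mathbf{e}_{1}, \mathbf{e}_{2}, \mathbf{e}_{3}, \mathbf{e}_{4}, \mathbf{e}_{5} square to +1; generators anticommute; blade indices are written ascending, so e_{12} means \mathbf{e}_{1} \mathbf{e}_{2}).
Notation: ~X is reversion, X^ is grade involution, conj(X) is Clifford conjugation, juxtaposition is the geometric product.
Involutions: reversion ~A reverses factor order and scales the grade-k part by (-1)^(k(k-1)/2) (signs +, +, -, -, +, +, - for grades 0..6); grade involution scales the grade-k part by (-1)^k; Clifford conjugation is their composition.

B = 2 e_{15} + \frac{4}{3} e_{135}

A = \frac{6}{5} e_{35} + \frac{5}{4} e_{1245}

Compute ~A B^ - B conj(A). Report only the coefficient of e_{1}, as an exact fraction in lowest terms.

first term: -\frac{8}{5} e_{1} - \frac{12}{5} e_{13} - \frac{5}{2} e_{24} + \frac{5}{3} e_{234}
second term: \frac{8}{5} e_{1} + \frac{12}{5} e_{13} - \frac{5}{2} e_{24} - \frac{5}{3} e_{234}
Answer: -\frac{16}{5}


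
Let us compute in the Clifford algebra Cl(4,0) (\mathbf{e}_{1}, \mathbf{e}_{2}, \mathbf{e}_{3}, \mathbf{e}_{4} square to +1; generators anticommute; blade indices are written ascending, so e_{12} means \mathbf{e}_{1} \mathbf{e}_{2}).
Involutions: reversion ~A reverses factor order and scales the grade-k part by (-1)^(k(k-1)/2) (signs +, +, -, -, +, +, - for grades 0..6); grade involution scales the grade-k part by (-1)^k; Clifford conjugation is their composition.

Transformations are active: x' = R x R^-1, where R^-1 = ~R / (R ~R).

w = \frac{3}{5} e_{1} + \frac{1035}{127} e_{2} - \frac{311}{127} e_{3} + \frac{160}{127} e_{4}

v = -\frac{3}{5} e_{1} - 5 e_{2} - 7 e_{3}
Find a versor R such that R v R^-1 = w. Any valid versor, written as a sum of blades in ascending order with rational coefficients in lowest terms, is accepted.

A norm check does it: q(v) = q(w) = \frac{1859}{25}, hence R = v + w = \frac{400}{127} e_{2} - \frac{1200}{127} e_{3} + \frac{160}{127} e_{4} realises the map — parallel part kept, (v - w)/2 negated, v carried to w.
Answer: \frac{400}{127} e_{2} - \frac{1200}{127} e_{3} + \frac{160}{127} e_{4}


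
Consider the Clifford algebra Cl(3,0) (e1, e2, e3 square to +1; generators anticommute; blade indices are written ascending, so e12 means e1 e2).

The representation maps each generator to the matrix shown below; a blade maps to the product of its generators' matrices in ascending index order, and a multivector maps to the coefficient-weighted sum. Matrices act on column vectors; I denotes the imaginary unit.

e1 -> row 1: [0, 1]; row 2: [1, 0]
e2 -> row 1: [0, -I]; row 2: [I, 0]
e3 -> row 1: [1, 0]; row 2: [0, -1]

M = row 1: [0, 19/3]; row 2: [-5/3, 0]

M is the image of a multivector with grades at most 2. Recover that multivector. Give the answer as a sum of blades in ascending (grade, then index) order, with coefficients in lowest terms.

Method: 1, rho(e1), rho(e2), rho(e3) form a trace-orthogonal basis of the 2x2 complex matrices (tr(X Y) = 2 if X = Y, else 0), so M = m0*1 + m1*rho(e1) + m2*rho(e2) + m3*rho(e3) with m0 = tr(M)/2 = 0, m1 = tr(M rho(e1))/2 = 7/3, m2 = tr(M rho(e2))/2 = 4*I, m3 = tr(M rho(e3))/2 = 0.
Multiplying table entries, the bivector images are rho(e12) = I*rho(e3), rho(e13) = -I*rho(e2), rho(e23) = I*rho(e1); with real blade coefficients the real parts of m0..m3 are the coefficients of 1, e1, e2, e3 and the imaginary parts give the bivectors (e23: Im m1, e13: -Im m2, e12: Im m3).
Answer: 7/3*e1 - 4*e13


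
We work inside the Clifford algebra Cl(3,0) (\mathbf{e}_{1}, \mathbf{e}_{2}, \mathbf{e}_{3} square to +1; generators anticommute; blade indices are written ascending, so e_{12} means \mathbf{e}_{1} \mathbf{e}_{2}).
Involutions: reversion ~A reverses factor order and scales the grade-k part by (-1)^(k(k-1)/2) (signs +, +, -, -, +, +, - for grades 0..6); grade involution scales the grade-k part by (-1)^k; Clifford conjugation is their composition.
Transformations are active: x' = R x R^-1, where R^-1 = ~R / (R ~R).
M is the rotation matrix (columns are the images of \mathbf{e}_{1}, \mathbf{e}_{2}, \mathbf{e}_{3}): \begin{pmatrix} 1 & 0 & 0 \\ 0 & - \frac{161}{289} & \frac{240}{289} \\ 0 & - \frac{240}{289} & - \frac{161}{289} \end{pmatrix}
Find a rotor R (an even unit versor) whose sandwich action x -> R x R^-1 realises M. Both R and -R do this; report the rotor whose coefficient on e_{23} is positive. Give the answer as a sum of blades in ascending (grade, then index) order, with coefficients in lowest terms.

Method: write R = a + b12*e_{12} + b13*e_{13} + b23*e_{23} with a^2 + b12^2 + b13^2 + b23^2 = 1 (so R^-1 = ~R). Expanding the columns R e_j ~R gives tr M = 4a^2 - 1 and, from the antisymmetric part, M21 - M12 = -4a*b12, M13 - M31 = 4a*b13, M32 - M23 = -4a*b23.
Here tr M = -\frac{33}{289}, so a^2 = (1 + tr M)/4 = \frac{64}{289} and a = ±\frac{8}{17}. Taking a = \frac{8}{17}: M21 - M12 = 0, M13 - M31 = 0, M32 - M23 = -\frac{480}{289}, giving b12 = 0, b13 = 0, b23 = \frac{15}{17}, i.e. R = \frac{8}{17} + \frac{15}{17} e_{23}.
Its e_{23} coefficient is already positive.
Answer: \frac{8}{17} + \frac{15}{17} e_{23}. Recall the cover is two-to-one: with M of trace -\frac{33}{289}, both preimages act alike, and the stated e_{23} sign chooses the sheet.


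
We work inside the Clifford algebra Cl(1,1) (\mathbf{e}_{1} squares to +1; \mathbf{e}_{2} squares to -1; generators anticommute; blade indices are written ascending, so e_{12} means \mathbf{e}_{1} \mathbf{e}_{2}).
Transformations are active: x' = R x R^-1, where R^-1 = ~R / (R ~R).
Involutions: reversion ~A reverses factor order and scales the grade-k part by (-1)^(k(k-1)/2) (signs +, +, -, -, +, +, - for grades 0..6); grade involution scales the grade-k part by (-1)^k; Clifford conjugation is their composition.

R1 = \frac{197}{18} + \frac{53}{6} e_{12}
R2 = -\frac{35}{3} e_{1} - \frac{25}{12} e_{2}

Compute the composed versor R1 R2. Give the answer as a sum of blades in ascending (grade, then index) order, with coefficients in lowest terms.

Distribute over the terms of R1 (each basis-blade product reordered to ascending indices, repeated generators contracted through their squares):
(\frac{197}{18}) R2 = -\frac{6895}{54} e_{1} - \frac{4925}{216} e_{2}
(\frac{53}{6} e_{12}) R2 = \frac{1325}{72} e_{1} + \frac{1855}{18} e_{2}
Summing the partial products and collecting blades:
Answer: -\frac{23605}{216} e_{1} + \frac{17335}{216} e_{2}


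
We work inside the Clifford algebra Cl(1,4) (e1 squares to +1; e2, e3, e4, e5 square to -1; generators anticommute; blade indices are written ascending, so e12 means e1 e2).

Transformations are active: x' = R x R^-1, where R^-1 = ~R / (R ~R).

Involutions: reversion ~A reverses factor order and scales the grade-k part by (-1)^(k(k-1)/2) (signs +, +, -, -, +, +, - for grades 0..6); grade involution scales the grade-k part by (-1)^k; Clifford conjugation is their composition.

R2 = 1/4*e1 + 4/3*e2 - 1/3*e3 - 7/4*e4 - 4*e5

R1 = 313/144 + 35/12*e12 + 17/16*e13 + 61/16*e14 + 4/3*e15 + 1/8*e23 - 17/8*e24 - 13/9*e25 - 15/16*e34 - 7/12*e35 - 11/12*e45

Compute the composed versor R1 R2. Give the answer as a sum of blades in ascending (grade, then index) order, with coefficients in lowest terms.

Distribute over the terms of R2 (each basis-blade product reordered to ascending indices, repeated generators contracted through their squares):
R1 (1/4*e1) = 313/576*e1 - 35/48*e2 - 17/64*e3 - 61/64*e4 - 1/3*e5 + 1/32*e123 - 17/32*e124 - 13/36*e125 - 15/64*e134 - 7/48*e135 - 11/48*e145
R1 (4/3*e2) = -35/9*e1 + 313/108*e2 + 1/6*e3 - 17/6*e4 - 52/27*e5 - 17/12*e123 - 61/12*e124 - 16/9*e125 - 5/4*e234 - 7/9*e235 - 11/9*e245
R1 (-1/3*e3) = 17/48*e1 + 1/24*e2 - 313/432*e3 + 5/16*e4 + 7/36*e5 - 35/36*e123 + 61/48*e134 + 4/9*e135 - 17/24*e234 - 13/27*e235 + 11/36*e345
R1 (-7/4*e4) = 427/64*e1 - 119/32*e2 - 105/64*e3 - 2191/576*e4 + 77/48*e5 - 245/48*e124 - 119/64*e134 + 7/3*e145 - 7/32*e234 - 91/36*e245 - 49/48*e345
R1 (-4*e5) = 16/3*e1 - 52/9*e2 - 7/3*e3 - 11/3*e4 - 313/36*e5 - 35/3*e125 - 17/4*e135 - 61/4*e145 - 1/2*e235 + 17/2*e245 + 15/4*e345
Summing the partial products and collecting blades:
Answer: 649/72*e1 - 6295/864*e2 - 4145/864*e3 - 197/18*e4 - 3955/432*e5 - 679/288*e123 - 343/32*e124 - 497/36*e125 - 79/96*e134 - 569/144*e135 - 631/48*e145 - 209/96*e234 - 95/54*e235 + 19/4*e245 + 437/144*e345


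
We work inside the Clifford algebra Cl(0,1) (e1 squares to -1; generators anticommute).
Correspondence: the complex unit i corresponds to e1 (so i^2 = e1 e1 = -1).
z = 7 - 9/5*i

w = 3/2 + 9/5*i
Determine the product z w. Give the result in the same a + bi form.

In blades: z = 7 - 9/5*e1, w = 3/2 + 9/5*e1.
Distribute z over w term by term (generator squares from the signature, products reordered to ascending indices): (7)*w = 21/2 + 63/5*e1; (-9/5*e1)*w = 81/25 - 27/10*e1.
Sum: 687/50 + 99/10*e1; translating back through the correspondence:
Answer: 687/50 + 99/10*i


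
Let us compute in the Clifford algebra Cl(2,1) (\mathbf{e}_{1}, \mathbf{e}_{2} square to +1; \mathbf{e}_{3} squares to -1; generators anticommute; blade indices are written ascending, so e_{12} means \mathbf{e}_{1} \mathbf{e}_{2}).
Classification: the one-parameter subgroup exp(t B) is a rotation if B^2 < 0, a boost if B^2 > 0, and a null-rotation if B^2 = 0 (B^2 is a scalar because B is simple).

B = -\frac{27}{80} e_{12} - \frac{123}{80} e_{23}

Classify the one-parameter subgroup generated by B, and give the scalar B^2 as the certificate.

B^2 term by term: the squares give (-\frac{27}{80})^2*(e_{12})^2 + (-\frac{123}{80})^2*(e_{23})^2 = \frac{729}{6400}*(-1) + \frac{15129}{6400}*(+1) = \frac{9}{4} (each basis 2-blade squares to minus the product of its generators' squares); cross terms between blades sharing an index anticommute and cancel. So B^2 = \frac{9}{4}.
Answer: boost, certificate B^2 = \frac{9}{4}. Certificate logic: \frac{9}{4} is a conjugation-invariant scalar, so its sign fixes rotation versus boost versus null-rotation outright.


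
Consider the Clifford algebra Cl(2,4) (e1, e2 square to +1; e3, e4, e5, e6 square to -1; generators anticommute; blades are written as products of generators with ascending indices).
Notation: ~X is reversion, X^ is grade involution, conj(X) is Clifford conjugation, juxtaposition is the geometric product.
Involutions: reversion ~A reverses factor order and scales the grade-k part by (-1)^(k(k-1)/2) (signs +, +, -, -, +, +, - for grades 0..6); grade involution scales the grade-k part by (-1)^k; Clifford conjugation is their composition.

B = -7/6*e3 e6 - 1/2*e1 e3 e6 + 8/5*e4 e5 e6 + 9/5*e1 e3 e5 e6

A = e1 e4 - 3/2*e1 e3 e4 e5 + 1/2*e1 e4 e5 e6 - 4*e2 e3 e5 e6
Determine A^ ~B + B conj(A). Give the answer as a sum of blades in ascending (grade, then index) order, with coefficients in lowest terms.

first term: -4/5*e1 - 36/5*e1 e2 - 14/3*e2 e5 - 9/10*e3 e4 + 27/10*e4 e6 - 2*e1 e2 e5 - 12/5*e1 e3 e6 + 8/5*e1 e5 e6 - 32/5*e2 e3 e4 - 1/4*e3 e4 e5 + 1/2*e3 e4 e6 - 3/4*e4 e5 e6 + 7/12*e1 e3 e4 e5 - 7/6*e1 e3 e4 e6 + 7/4*e1 e4 e5 e6 + 9/5*e3 e4 e5 e6
second term: -4/5*e1 + 36/5*e1 e2 + 14/3*e2 e5 + 9/10*e3 e4 - 27/10*e4 e6 + 2*e1 e2 e5 + 12/5*e1 e3 e6 - 8/5*e1 e5 e6 + 32/5*e2 e3 e4 + 1/4*e3 e4 e5 - 1/2*e3 e4 e6 + 3/4*e4 e5 e6 + 7/12*e1 e3 e4 e5 - 7/6*e1 e3 e4 e6 + 7/4*e1 e4 e5 e6 + 9/5*e3 e4 e5 e6
Answer: -8/5*e1 + 7/6*e1 e3 e4 e5 - 7/3*e1 e3 e4 e6 + 7/2*e1 e4 e5 e6 + 18/5*e3 e4 e5 e6


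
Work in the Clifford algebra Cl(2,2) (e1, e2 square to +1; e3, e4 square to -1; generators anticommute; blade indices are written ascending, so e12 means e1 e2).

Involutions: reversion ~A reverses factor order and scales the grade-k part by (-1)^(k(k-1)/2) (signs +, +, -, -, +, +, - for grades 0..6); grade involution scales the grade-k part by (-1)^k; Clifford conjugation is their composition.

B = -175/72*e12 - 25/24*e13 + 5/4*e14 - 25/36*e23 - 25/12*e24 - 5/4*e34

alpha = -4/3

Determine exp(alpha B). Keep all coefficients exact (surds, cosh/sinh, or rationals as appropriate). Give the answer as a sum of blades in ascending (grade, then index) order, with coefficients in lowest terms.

B^2 term by term: the squares give (-175/72)^2*(e12)^2 + (-25/24)^2*(e13)^2 + (5/4)^2*(e14)^2 + (-25/36)^2*(e23)^2 + (-25/12)^2*(e24)^2 + (-5/4)^2*(e34)^2 = 30625/5184*(-1) + 625/576*(+1) + 25/16*(+1) + 625/1296*(+1) + 625/144*(+1) + 25/16*(-1) = 0 (each basis 2-blade squares to minus the product of its generators' squares); cross terms between blades sharing an index anticommute and cancel; the commuting (index-disjoint) pairs give grade-4 terms 2*c*c'*(blade product), which cancel blade by blade — e1234: 875/144 - 625/144 - 125/72 = 0 — confirming B is simple. So B^2 = 0.
B^2 = 0, and the exponential is exactly linear here: exp(alpha B) = 1 + alpha B (parabolic case).
Answer: 1 + 175/54*e12 + 25/18*e13 - 5/3*e14 + 25/27*e23 + 25/9*e24 + 5/3*e34


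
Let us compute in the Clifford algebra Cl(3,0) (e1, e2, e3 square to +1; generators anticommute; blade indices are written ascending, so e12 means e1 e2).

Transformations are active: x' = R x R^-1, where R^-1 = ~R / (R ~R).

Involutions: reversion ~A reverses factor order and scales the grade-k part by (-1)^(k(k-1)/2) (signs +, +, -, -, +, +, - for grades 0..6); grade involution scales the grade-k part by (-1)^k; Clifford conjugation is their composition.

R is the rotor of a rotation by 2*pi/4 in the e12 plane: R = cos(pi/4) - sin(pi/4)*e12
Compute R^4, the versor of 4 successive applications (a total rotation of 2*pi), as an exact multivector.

Rotor phase runs at HALF the rotation angle; powers of one rotor simply add phase, so after 4 steps in e12 the phase is 4*pi/4 = pi and R^4 = cos(pi) - sin(pi)*e12.
cos(pi) = -1 and sin(pi) = 0, so R^4 = -1. The total rotation 2*pi is 1 full turn, so every vector returns to itself, yet the rotor is -1, on the OTHER sheet of the double cover (an odd number of 2*pi turns).
Answer: -1


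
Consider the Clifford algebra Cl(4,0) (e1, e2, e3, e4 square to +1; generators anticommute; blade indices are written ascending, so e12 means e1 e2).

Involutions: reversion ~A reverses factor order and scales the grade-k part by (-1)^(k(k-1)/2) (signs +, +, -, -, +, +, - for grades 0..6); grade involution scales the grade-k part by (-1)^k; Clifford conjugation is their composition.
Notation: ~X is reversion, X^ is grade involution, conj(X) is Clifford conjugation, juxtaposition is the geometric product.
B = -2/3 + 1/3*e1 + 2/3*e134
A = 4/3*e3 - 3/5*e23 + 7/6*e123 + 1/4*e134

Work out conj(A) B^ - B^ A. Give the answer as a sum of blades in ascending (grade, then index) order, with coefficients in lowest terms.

first term: 1/6 + 8/9*e3 - 4/9*e13 - 8/9*e14 - 71/90*e23 - 7/9*e24 - 1/12*e34 - 44/45*e123 - 2/5*e124 - 1/6*e134
second term: 1/6 - 8/9*e3 - 4/9*e13 + 8/9*e14 + 1/90*e23 + 7/9*e24 - 1/12*e34 - 26/45*e123 - 2/5*e124 - 1/6*e134
Answer: 16/9*e3 - 16/9*e14 - 4/5*e23 - 14/9*e24 - 2/5*e123


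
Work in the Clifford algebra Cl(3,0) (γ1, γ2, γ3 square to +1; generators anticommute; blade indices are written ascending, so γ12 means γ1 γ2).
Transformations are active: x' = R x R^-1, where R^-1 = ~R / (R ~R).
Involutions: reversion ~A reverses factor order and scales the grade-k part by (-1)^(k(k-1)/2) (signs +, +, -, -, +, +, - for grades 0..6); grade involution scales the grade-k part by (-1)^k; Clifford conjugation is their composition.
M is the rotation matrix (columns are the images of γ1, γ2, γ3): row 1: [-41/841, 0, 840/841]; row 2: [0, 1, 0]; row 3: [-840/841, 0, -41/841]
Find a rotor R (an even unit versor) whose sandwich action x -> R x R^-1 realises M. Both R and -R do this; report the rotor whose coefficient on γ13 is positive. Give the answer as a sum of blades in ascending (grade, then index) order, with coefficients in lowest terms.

Method: write R = a + b12*γ12 + b13*γ13 + b23*γ23 with a^2 + b12^2 + b13^2 + b23^2 = 1 (so R^-1 = ~R). Expanding the columns R e_j ~R gives tr M = 4a^2 - 1 and, from the antisymmetric part, M21 - M12 = -4a*b12, M13 - M31 = 4a*b13, M32 - M23 = -4a*b23.
Here tr M = 759/841, so a^2 = (1 + tr M)/4 = 400/841 and a = ±20/29. Taking a = 20/29: M21 - M12 = 0, M13 - M31 = 1680/841, M32 - M23 = 0, giving b12 = 0, b13 = 21/29, b23 = 0, i.e. R = 20/29 + 21/29*γ13.
Its γ13 coefficient is already positive.
Answer: 20/29 + 21/29*γ13. Uniqueness: Spin(3) -> SO(3) maps R and -R to the same rotation of trace 759/841; fixing the sign of the γ13 coefficient removes the ambiguity.


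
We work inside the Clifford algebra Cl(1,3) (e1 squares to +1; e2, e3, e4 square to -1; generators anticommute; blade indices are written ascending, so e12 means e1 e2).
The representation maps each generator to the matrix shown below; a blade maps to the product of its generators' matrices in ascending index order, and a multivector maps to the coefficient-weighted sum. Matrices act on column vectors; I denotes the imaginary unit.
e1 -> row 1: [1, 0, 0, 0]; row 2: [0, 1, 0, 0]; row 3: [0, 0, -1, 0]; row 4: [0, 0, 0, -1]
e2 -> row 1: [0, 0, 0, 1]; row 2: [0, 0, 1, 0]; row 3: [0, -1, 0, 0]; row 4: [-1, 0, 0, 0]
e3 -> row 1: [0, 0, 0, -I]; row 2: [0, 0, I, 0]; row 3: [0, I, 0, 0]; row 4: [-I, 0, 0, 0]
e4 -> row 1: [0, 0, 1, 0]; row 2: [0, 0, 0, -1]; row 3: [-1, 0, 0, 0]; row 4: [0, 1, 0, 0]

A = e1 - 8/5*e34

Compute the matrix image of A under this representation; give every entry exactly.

Bivector images (products of the table entries): rho(e34) = rho(e3)rho(e4) = row 1: [0, -I, 0, 0]; row 2: [-I, 0, 0, 0]; row 3: [0, 0, 0, -I]; row 4: [0, 0, -I, 0].
M = (1)*rho(e1) + (-8/5)*rho(e34), summed entrywise:
Answer: row 1: [1, 8*I/5, 0, 0]; row 2: [8*I/5, 1, 0, 0]; row 3: [0, 0, -1, 8*I/5]; row 4: [0, 0, 8*I/5, -1]


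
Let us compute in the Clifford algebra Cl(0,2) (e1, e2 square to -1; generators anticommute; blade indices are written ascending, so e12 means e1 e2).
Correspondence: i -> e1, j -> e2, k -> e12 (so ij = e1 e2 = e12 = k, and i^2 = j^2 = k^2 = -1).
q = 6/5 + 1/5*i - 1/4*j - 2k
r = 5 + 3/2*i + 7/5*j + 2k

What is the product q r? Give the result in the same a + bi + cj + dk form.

In blades: q = 6/5 + 1/5*e1 - 1/4*e2 - 2*e12, r = 5 + 3/2*e1 + 7/5*e2 + 2*e12.
Distribute q over r term by term (generator squares from the signature, products reordered to ascending indices): (6/5)*r = 6 + 9/5*e1 + 42/25*e2 + 12/5*e12; (1/5*e1)*r = -3/10 + e1 - 2/5*e2 + 7/25*e12; (-1/4*e2)*r = 7/20 - 1/2*e1 - 5/4*e2 + 3/8*e12; (-2*e12)*r = 4 + 14/5*e1 - 3*e2 - 10*e12.
Sum: 201/20 + 51/10*e1 - 297/100*e2 - 1389/200*e12; translating back through the correspondence:
Answer: 201/20 + 51/10*i - 297/100*j - 1389/200*k


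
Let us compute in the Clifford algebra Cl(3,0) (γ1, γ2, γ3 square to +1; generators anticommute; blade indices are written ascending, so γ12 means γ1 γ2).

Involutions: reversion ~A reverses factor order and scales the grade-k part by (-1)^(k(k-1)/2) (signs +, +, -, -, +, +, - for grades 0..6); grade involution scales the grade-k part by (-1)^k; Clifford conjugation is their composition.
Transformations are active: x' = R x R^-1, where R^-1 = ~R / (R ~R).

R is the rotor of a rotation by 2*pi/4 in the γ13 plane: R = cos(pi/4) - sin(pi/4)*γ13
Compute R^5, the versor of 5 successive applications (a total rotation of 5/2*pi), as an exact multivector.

The rotor phase is half the rotation angle and phases add under composition, so 5 steps in the γ13 plane accumulate phase 5*(pi/4) = 5*pi/4: R^5 = cos(5*pi/4) - sin(5*pi/4)*γ13.
cos(5*pi/4) = -sqrt(2)/2 and sin(5*pi/4) = -sqrt(2)/2, so R^5 = -sqrt(2)/2 + sqrt(2)/2*γ13. The net rotation is 1/2*pi (after discarding 1 full turn, each of which contributes a factor -1 to the rotor); the rotor keeps the half-angle phase exactly.
Answer: -sqrt(2)/2 + sqrt(2)/2*γ13


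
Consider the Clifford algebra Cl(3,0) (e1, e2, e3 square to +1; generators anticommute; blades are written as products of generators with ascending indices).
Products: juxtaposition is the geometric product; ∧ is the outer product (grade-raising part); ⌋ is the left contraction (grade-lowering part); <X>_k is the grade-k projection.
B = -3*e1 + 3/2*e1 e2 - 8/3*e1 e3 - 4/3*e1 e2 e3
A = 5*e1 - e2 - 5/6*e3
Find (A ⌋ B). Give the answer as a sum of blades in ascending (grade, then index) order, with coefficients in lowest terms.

step 1: -15 - 13/18*e1 + 15/2*e2 - 40/3*e3 + 10/9*e1 e2 - 4/3*e1 e3 - 20/3*e2 e3
Answer: -15 - 13/18*e1 + 15/2*e2 - 40/3*e3 + 10/9*e1 e2 - 4/3*e1 e3 - 20/3*e2 e3


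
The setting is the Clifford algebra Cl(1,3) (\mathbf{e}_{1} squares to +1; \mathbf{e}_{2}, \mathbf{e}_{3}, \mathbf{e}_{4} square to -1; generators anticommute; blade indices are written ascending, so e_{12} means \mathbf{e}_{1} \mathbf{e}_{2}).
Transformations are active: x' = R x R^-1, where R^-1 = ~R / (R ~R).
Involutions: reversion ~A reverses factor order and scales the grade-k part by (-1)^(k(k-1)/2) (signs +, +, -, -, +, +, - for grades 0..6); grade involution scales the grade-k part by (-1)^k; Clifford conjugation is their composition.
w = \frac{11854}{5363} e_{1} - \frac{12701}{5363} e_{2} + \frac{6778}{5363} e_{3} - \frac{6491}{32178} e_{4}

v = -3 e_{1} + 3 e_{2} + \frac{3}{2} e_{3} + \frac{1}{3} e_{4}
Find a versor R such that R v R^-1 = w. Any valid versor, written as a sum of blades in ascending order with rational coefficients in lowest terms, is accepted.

Since q(v) = q(w) = -\frac{85}{36}, the sum R = v + w = -\frac{4235}{5363} e_{1} + \frac{3388}{5363} e_{2} + \frac{29645}{10726} e_{3} + \frac{4235}{32178} e_{4} does the job whenever invertible.
Answer: -\frac{4235}{5363} e_{1} + \frac{3388}{5363} e_{2} + \frac{29645}{10726} e_{3} + \frac{4235}{32178} e_{4}


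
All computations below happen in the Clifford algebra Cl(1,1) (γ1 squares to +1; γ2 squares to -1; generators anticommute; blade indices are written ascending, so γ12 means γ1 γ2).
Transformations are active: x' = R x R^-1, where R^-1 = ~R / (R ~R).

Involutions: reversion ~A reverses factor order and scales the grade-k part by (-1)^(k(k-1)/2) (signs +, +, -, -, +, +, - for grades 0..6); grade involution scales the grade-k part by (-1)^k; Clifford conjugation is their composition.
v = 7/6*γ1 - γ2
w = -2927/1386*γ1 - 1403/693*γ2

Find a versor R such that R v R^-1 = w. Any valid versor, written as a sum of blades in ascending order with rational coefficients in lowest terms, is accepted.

Key observation: q(v) = q(w) = 13/36 (sandwiches preserve the norm), so R = v + w = -655/693*γ1 - 2096/693*γ2 works whenever it is invertible — the component of v along it is kept and (v - w)/2 reverses, sending v to w.
Answer: -655/693*γ1 - 2096/693*γ2


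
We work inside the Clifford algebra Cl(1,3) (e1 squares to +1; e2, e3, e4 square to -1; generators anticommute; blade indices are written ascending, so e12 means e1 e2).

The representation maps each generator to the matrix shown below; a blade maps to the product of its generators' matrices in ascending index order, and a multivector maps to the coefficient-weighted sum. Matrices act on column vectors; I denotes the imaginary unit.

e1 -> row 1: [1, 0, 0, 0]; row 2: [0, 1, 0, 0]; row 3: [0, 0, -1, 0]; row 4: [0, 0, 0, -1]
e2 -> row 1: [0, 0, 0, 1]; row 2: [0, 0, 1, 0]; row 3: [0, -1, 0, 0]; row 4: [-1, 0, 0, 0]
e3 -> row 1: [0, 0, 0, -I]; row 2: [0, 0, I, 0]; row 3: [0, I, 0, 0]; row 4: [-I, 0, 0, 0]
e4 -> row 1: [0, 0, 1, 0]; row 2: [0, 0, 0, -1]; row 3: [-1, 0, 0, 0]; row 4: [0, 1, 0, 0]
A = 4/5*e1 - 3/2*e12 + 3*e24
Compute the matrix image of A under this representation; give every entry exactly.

Bivector images (products of the table entries): rho(e12) = rho(e1)rho(e2) = row 1: [0, 0, 0, 1]; row 2: [0, 0, 1, 0]; row 3: [0, 1, 0, 0]; row 4: [1, 0, 0, 0]; rho(e24) = rho(e2)rho(e4) = row 1: [0, 1, 0, 0]; row 2: [-1, 0, 0, 0]; row 3: [0, 0, 0, 1]; row 4: [0, 0, -1, 0].
M = (4/5)*rho(e1) + (-3/2)*rho(e12) + (3)*rho(e24), summed entrywise:
Answer: row 1: [4/5, 3, 0, -3/2]; row 2: [-3, 4/5, -3/2, 0]; row 3: [0, -3/2, -4/5, 3]; row 4: [-3/2, 0, -3, -4/5]


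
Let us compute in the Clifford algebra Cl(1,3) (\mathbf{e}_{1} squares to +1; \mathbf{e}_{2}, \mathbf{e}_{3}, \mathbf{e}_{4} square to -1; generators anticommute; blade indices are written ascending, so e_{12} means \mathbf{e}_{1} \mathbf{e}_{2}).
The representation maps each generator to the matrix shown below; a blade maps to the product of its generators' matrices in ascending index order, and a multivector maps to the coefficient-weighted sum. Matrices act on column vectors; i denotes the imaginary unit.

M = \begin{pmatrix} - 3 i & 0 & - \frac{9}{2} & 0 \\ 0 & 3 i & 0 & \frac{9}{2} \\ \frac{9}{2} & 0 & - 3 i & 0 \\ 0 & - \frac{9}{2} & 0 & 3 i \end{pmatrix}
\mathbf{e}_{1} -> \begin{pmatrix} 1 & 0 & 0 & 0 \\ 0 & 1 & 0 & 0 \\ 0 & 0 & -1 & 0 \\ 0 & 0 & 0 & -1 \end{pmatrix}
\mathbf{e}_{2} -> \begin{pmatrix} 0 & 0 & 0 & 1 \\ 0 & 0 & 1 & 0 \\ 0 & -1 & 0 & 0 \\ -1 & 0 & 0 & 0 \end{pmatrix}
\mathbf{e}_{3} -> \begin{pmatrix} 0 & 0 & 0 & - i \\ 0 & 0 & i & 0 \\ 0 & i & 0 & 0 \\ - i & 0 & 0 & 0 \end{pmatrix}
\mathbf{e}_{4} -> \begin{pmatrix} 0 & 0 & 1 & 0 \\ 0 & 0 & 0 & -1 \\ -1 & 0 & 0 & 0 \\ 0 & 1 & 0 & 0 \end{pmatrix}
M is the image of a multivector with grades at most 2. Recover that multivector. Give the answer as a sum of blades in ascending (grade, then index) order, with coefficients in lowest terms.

Method: the blade images are trace-orthogonal — tr(rho(e_A) rho(e_B)^-1) = 4 if A = B and 0 otherwise — and rho(e_A)^-1 = (e_A)^2 * rho(e_A) with (e_A)^2 = +1 or -1, so the coefficient of e_A in the preimage is (e_A)^2 * tr(M rho(e_A))/4.
Nonzero projections over blades of grade <= 2: e_{4}: (e_{4})^2 = -1, tr(M rho(e_{4})) = 18, coefficient -\frac{9}{2}; e_{23}: (e_{23})^2 = -1, tr(M rho(e_{23})) = -12, coefficient 3. Every other blade of grade <= 2 projects to 0.
Answer: -\frac{9}{2} e_{4} + 3 e_{23}


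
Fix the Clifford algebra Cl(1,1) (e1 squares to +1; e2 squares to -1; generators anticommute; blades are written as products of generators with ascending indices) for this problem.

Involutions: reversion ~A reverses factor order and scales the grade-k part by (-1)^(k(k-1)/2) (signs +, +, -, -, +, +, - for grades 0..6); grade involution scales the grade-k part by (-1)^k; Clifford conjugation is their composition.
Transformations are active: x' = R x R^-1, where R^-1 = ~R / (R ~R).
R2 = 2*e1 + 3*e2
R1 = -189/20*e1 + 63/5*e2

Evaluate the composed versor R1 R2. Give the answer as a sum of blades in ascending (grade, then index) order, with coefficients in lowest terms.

Distribute over the terms of R1 (each basis-blade product reordered to ascending indices, repeated generators contracted through their squares):
(-189/20*e1) R2 = -189/10 - 567/20*e1 e2
(63/5*e2) R2 = -189/5 - 126/5*e1 e2
Summing the partial products and collecting blades:
Answer: -567/10 - 1071/20*e1 e2


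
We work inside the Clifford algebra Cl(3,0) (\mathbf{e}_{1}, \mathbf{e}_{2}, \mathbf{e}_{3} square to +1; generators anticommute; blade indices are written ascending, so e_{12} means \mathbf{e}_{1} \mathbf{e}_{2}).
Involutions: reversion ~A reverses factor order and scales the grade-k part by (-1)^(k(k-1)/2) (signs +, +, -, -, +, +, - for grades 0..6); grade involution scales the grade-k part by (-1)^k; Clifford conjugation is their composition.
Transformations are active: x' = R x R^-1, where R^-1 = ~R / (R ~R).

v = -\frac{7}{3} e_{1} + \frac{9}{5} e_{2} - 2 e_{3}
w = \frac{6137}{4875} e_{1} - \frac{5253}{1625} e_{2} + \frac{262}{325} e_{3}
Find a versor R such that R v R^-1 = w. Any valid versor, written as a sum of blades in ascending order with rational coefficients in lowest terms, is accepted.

Take R = v + w = -\frac{1746}{1625} e_{1} - \frac{2328}{1625} e_{2} - \frac{388}{325} e_{3}. Because q(v) = q(w) = \frac{2854}{225}, conjugation by R sends v exactly to w.
Answer: -\frac{1746}{1625} e_{1} - \frac{2328}{1625} e_{2} - \frac{388}{325} e_{3}


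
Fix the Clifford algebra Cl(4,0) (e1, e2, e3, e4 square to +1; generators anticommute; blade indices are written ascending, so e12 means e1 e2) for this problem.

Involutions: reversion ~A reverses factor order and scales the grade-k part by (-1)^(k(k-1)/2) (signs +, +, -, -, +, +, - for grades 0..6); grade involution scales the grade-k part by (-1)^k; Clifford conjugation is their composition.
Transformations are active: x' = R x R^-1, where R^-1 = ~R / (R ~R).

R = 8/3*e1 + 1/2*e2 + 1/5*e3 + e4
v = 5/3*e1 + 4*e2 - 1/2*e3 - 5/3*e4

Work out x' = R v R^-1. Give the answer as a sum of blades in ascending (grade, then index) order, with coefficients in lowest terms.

~R = 8/3*e1 + 1/2*e2 + 1/5*e3 + e4, and R ~R = 7561/900, so R^-1 = ~R / (7561/900).
R v = 421/90 + 59/6*e12 - 5/3*e13 - 55/9*e14 - 21/20*e23 - 29/6*e24 + 1/6*e34
Answer: 29555/22683*e1 - 26034/7561*e2 + 10929/15122*e3 + 63065/22683*e4


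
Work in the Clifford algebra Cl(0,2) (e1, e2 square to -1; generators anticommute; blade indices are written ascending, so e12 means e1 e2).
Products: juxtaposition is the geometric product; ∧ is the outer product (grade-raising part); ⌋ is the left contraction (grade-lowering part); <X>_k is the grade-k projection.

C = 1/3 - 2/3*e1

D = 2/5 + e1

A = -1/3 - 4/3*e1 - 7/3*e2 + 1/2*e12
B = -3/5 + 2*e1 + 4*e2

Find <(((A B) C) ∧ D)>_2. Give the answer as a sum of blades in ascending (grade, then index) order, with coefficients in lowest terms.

step 1: 61/5 - 28/15*e1 + 16/15*e2 - 29/30*e12
step 2: 127/45 - 394/45*e1 + e2 + 7/18*e12
step 3: 254/225 - 17/25*e1 + 2/5*e2 - 38/45*e12
step 4: -38/45*e12
Answer: -38/45*e12


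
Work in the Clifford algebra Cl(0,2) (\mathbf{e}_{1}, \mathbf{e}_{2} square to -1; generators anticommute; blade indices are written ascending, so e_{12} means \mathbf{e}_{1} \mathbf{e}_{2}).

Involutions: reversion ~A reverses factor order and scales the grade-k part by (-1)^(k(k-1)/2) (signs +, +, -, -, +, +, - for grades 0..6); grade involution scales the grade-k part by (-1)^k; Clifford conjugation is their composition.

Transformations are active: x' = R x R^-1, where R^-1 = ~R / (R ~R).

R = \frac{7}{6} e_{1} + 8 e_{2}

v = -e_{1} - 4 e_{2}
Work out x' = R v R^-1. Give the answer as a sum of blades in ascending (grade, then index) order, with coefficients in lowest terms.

~R = \frac{7}{6} e_{1} + 8 e_{2}, and R ~R = -\frac{2353}{36}, so R^-1 = ~R / (-\frac{2353}{36}).
R v = \frac{199}{6} + \frac{10}{3} e_{12}
Answer: -\frac{433}{2353} e_{1} - \frac{9692}{2353} e_{2}


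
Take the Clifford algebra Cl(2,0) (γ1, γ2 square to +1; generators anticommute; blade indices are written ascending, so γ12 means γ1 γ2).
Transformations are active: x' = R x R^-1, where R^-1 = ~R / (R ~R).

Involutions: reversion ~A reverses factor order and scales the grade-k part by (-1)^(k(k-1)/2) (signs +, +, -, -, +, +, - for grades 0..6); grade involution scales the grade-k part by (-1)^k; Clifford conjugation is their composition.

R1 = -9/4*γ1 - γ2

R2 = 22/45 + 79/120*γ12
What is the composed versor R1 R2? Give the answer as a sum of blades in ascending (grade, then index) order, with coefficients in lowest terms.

Distribute over the terms of R1 (each basis-blade product reordered to ascending indices, repeated generators contracted through their squares):
(-9/4*γ1) R2 = -11/10*γ1 - 237/160*γ2
(-γ2) R2 = 79/120*γ1 - 22/45*γ2
Summing the partial products and collecting blades:
Answer: -53/120*γ1 - 2837/1440*γ2


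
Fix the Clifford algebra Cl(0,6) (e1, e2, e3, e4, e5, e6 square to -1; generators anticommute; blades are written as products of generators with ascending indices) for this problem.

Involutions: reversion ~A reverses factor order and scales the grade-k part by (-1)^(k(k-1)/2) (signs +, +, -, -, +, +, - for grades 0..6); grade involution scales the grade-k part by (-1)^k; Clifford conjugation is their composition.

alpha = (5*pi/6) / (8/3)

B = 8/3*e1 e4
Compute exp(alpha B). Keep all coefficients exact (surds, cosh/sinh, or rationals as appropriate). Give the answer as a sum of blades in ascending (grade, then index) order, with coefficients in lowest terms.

B^2 = (8/3)^2*(e1 e4)^2 = 64/9*(-1) = -64/9 (a basis 2-blade squares to minus the product of its generators' squares).
B^2 = -64/9 — B^2 < 0, so the exponential closes trigonometrically: l = 8/3, alpha*l = 5*pi/6, so exp(alpha B) = cos(5*pi/6) + (sin(5*pi/6)/(8/3))*B = -sqrt(3)/2 + (3/16)*B.
Answer: -sqrt(3)/2 + 1/2*e1 e4


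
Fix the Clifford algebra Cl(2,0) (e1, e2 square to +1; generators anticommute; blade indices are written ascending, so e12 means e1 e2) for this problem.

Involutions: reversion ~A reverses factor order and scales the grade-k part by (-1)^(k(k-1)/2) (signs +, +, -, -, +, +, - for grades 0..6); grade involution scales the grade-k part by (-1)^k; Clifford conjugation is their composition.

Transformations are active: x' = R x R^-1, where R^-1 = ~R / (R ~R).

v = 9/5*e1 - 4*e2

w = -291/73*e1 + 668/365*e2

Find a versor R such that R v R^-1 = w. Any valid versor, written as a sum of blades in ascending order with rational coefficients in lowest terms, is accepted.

Why this works: both vectors square to 481/25, so q(v) = q(w) and R = v + w = -798/365*e1 - 792/365*e2 carries v to w — its own direction survives, the complement (v - w)/2 flips.
Answer: -798/365*e1 - 792/365*e2


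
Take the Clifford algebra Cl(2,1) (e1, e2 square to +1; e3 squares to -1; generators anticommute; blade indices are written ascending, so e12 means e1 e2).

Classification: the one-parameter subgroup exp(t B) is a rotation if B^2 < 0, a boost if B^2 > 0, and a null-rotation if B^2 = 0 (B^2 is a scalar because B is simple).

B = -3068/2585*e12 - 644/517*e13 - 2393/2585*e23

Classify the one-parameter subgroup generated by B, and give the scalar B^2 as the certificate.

B^2 term by term: the squares give (-3068/2585)^2*(e12)^2 + (-644/517)^2*(e13)^2 + (-2393/2585)^2*(e23)^2 = 9412624/6682225*(-1) + 414736/267289*(+1) + 5726449/6682225*(+1) = 1 (each basis 2-blade squares to minus the product of its generators' squares); cross terms between blades sharing an index anticommute and cancel. So B^2 = 1.
Answer: boost, certificate B^2 = 1. The scalar 1 is the complete invariant here: its sign names the subgroup type.


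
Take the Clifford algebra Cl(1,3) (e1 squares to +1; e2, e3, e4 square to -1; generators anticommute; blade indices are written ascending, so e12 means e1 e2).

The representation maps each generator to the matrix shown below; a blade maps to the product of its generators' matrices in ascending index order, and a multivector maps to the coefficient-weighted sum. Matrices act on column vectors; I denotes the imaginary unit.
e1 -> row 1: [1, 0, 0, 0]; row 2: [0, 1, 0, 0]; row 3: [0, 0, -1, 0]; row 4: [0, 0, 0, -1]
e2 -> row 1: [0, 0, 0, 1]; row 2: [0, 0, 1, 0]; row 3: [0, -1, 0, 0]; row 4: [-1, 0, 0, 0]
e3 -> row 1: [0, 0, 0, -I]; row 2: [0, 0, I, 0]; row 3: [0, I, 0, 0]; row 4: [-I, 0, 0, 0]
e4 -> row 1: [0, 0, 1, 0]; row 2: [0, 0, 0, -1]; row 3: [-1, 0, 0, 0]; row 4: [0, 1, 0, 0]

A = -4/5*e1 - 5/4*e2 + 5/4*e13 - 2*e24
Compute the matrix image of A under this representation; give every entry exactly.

Bivector images (products of the table entries): rho(e13) = rho(e1)rho(e3) = row 1: [0, 0, 0, -I]; row 2: [0, 0, I, 0]; row 3: [0, -I, 0, 0]; row 4: [I, 0, 0, 0]; rho(e24) = rho(e2)rho(e4) = row 1: [0, 1, 0, 0]; row 2: [-1, 0, 0, 0]; row 3: [0, 0, 0, 1]; row 4: [0, 0, -1, 0].
M = (-4/5)*rho(e1) + (-5/4)*rho(e2) + (5/4)*rho(e13) + (-2)*rho(e24), summed entrywise:
Answer: row 1: [-4/5, -2, 0, -5/4 - 5*I/4]; row 2: [2, -4/5, -5/4 + 5*I/4, 0]; row 3: [0, 5/4 - 5*I/4, 4/5, -2]; row 4: [5/4 + 5*I/4, 0, 2, 4/5]
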